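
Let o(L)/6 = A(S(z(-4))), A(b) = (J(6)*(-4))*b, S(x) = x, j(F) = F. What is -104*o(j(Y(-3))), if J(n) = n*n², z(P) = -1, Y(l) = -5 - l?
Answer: -539136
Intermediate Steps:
J(n) = n³
A(b) = -864*b (A(b) = (6³*(-4))*b = (216*(-4))*b = -864*b)
o(L) = 5184 (o(L) = 6*(-864*(-1)) = 6*864 = 5184)
-104*o(j(Y(-3))) = -104*5184 = -539136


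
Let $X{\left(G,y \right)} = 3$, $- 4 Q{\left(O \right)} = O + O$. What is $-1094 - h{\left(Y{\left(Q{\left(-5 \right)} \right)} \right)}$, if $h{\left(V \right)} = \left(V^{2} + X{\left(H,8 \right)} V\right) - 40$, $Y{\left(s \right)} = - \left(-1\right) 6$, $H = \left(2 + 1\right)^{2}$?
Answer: $-1108$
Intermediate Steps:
$Q{\left(O \right)} = - \frac{O}{2}$ ($Q{\left(O \right)} = - \frac{O + O}{4} = - \frac{2 O}{4} = - \frac{O}{2}$)
$H = 9$ ($H = 3^{2} = 9$)
$Y{\left(s \right)} = 6$ ($Y{\left(s \right)} = \left(-1\right) \left(-6\right) = 6$)
$h{\left(V \right)} = -40 + V^{2} + 3 V$ ($h{\left(V \right)} = \left(V^{2} + 3 V\right) - 40 = -40 + V^{2} + 3 V$)
$-1094 - h{\left(Y{\left(Q{\left(-5 \right)} \right)} \right)} = -1094 - \left(-40 + 6^{2} + 3 \cdot 6\right) = -1094 - \left(-40 + 36 + 18\right) = -1094 - 14 = -1108$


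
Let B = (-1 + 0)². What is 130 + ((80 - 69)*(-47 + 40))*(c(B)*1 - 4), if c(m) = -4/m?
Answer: 746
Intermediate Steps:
B = 1 (B = (-1)² = 1)
130 + ((80 - 69)*(-47 + 40))*(c(B)*1 - 4) = 130 + ((80 - 69)*(-47 + 40))*(-4/1*1 - 4) = 130 + (11*(-7))*(-4*1*1 - 4) = 130 - 77*(-4*1 - 4) = 130 - 77*(-4 - 4) = 130 - 77*(-8) = 130 + 616 = 746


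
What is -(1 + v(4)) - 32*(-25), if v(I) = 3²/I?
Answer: 3187/4 ≈ 796.75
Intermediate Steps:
v(I) = 9/I
-(1 + v(4)) - 32*(-25) = -(1 + 9/4) - 32*(-25) = -(1 + 9*(¼)) + 800 = -(1 + 9/4) + 800 = -1*13/4 + 800 = -13/4 + 800 = 3187/4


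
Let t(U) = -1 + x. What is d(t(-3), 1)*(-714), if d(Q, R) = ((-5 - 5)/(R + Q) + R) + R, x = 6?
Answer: -238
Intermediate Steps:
t(U) = 5 (t(U) = -1 + 6 = 5)
d(Q, R) = -10/(Q + R) + 2*R (d(Q, R) = (-10/(Q + R) + R) + R = (R - 10/(Q + R)) + R = -10/(Q + R) + 2*R)
d(t(-3), 1)*(-714) = (2*(-5 + 1² + 5*1)/(5 + 1))*(-714) = (2*(-5 + 1 + 5)/6)*(-714) = (2*(⅙)*1)*(-714) = (⅓)*(-714) = -238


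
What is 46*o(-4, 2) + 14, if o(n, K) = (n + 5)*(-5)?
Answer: -216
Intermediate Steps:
o(n, K) = -25 - 5*n (o(n, K) = (5 + n)*(-5) = -25 - 5*n)
46*o(-4, 2) + 14 = 46*(-25 - 5*(-4)) + 14 = 46*(-25 + 20) + 14 = 46*(-5) + 14 = -230 + 14 = -216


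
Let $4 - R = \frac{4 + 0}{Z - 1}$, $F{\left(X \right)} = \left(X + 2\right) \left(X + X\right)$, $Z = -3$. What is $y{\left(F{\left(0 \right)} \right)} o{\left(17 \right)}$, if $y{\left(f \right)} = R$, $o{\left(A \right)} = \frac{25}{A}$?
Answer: $\frac{125}{17} \approx 7.3529$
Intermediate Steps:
$F{\left(X \right)} = 2 X \left(2 + X\right)$ ($F{\left(X \right)} = \left(2 + X\right) 2 X = 2 X \left(2 + X\right)$)
$R = 5$ ($R = 4 - \frac{4 + 0}{-3 - 1} = 4 - \frac{4}{-4} = 4 - 4 \left(- \frac{1}{4}\right) = 4 - -1 = 4 + 1 = 5$)
$y{\left(f \right)} = 5$
$y{\left(F{\left(0 \right)} \right)} o{\left(17 \right)} = 5 \cdot \frac{25}{17} = \frac{125}{17}$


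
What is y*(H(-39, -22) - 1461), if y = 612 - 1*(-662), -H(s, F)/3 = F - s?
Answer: -1926288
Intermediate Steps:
H(s, F) = -3*F + 3*s (H(s, F) = -3*(F - s) = -3*F + 3*s)
y = 1274 (y = 612 + 662 = 1274)
y*(H(-39, -22) - 1461) = 1274*((-3*(-22) + 3*(-39)) - 1461) = 1274*((66 - 117) - 1461) = 1274*(-51 - 1461) = 1274*(-1512) = -1926288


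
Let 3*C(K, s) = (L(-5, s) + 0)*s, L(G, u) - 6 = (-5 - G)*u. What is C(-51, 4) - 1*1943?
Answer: -1935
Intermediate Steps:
L(G, u) = 6 + u*(-5 - G) (L(G, u) = 6 + (-5 - G)*u = 6 + u*(-5 - G))
C(K, s) = 2*s (C(K, s) = (((6 - 5*s - 1*(-5)*s) + 0)*s)/3 = (((6 - 5*s + 5*s) + 0)*s)/3 = ((6 + 0)*s)/3 = (6*s)/3 = 2*s)
C(-51, 4) - 1*1943 = 2*4 - 1*1943 = 8 - 1943 = -1935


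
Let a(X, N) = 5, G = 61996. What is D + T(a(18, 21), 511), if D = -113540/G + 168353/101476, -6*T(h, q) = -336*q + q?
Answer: 134617061351131/4718329572 ≈ 28531.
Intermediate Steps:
T(h, q) = 335*q/6 (T(h, q) = -(-336*q + q)/6 = -(-335)*q/6 = 335*q/6)
D = -271093113/1572776524 (D = -113540/61996 + 168353/101476 = -113540*1/61996 + 168353*(1/101476) = -28385/15499 + 168353/101476 = -271093113/1572776524 ≈ -0.17237)
D + T(a(18, 21), 511) = -271093113/1572776524 + (335/6)*511 = -271093113/1572776524 + 171185/6 = 134617061351131/4718329572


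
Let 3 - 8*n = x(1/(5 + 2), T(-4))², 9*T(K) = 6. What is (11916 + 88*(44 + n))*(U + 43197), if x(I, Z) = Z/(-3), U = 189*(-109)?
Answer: 9651934124/27 ≈ 3.5748e+8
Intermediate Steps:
U = -20601
T(K) = ⅔ (T(K) = (⅑)*6 = ⅔)
x(I, Z) = -Z/3 (x(I, Z) = Z*(-⅓) = -Z/3)
n = 239/648 (n = 3/8 - (-⅓*⅔)²/8 = 3/8 - (-2/9)²/8 = 3/8 - ⅛*4/81 = 3/8 - 1/162 = 239/648 ≈ 0.36883)
(11916 + 88*(44 + n))*(U + 43197) = (11916 + 88*(44 + 239/648))*(-20601 + 43197) = (11916 + 88*(28751/648))*22596 = (11916 + 316261/81)*22596 = (1281457/81)*22596 = 9651934124/27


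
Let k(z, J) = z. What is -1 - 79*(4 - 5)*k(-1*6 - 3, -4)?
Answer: -712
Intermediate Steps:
-1 - 79*(4 - 5)*k(-1*6 - 3, -4) = -1 - 79*(4 - 5)*(-1*6 - 3) = -1 - (-79)*(-6 - 3) = -1 - (-79)*(-9) = -1 - 79*9 = -1 - 711 = -712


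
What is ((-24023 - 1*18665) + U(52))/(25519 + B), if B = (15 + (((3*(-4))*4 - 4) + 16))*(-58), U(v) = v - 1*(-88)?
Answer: -42548/26737 ≈ -1.5914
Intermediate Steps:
U(v) = 88 + v (U(v) = v + 88 = 88 + v)
B = 1218 (B = (15 + ((-12*4 - 4) + 16))*(-58) = (15 + ((-48 - 4) + 16))*(-58) = (15 + (-52 + 16))*(-58) = (15 - 36)*(-58) = -21*(-58) = 1218)
((-24023 - 1*18665) + U(52))/(25519 + B) = ((-24023 - 1*18665) + (88 + 52))/(25519 + 1218) = ((-24023 - 18665) + 140)/26737 = (-42688 + 140)*(1/26737) = -42548*1/26737 = -42548/26737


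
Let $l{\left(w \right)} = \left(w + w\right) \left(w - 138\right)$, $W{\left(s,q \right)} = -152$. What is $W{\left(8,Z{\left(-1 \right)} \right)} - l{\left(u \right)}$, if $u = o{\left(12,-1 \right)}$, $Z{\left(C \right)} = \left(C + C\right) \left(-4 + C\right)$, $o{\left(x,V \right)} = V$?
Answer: $-430$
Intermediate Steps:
$Z{\left(C \right)} = 2 C \left(-4 + C\right)$
$u = -1$
$l{\left(w \right)} = 2 w \left(-138 + w\right)$
$W{\left(8,Z{\left(-1 \right)} \right)} - l{\left(u \right)} = -152 - 2 \left(-1\right) \left(-138 - 1\right) = -152 - 2 \left(-1\right) \left(-139\right) = -152 - 278 = -430$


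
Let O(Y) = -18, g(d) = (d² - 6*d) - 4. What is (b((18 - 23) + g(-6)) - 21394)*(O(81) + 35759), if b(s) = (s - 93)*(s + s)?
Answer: -899743934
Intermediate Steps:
g(d) = -4 + d² - 6*d
b(s) = 2*s*(-93 + s) (b(s) = (-93 + s)*(2*s) = 2*s*(-93 + s))
(b((18 - 23) + g(-6)) - 21394)*(O(81) + 35759) = (2*((18 - 23) + (-4 + (-6)² - 6*(-6)))*(-93 + ((18 - 23) + (-4 + (-6)² - 6*(-6)))) - 21394)*(-18 + 35759) = (2*(-5 + (-4 + 36 + 36))*(-93 + (-5 + (-4 + 36 + 36))) - 21394)*35741 = (2*(-5 + 68)*(-93 + (-5 + 68)) - 21394)*35741 = (2*63*(-93 + 63) - 21394)*35741 = (2*63*(-30) - 21394)*35741 = (-3780 - 21394)*35741 = -25174*35741 = -899743934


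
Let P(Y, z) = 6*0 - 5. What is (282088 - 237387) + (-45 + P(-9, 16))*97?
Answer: 39851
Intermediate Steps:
P(Y, z) = -5 (P(Y, z) = 0 - 5 = -5)
(282088 - 237387) + (-45 + P(-9, 16))*97 = (282088 - 237387) + (-45 - 5)*97 = 44701 - 50*97 = 44701 - 4850 = 39851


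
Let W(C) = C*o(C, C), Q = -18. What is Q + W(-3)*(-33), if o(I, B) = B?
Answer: -315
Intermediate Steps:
W(C) = C² (W(C) = C*C = C²)
Q + W(-3)*(-33) = -18 + (-3)²*(-33) = -18 + 9*(-33) = -18 - 297 = -315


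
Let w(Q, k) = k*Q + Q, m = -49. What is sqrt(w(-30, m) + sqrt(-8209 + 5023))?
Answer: sqrt(1440 + 3*I*sqrt(354)) ≈ 37.955 + 0.7436*I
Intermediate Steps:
w(Q, k) = Q + Q*k (w(Q, k) = Q*k + Q = Q + Q*k)
sqrt(w(-30, m) + sqrt(-8209 + 5023)) = sqrt(-30*(1 - 49) + sqrt(-8209 + 5023)) = sqrt(-30*(-48) + sqrt(-3186)) = sqrt(1440 + 3*I*sqrt(354))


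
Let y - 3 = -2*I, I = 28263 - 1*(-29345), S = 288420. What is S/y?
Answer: -288420/115213 ≈ -2.5034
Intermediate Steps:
I = 57608 (I = 28263 + 29345 = 57608)
y = -115213 (y = 3 - 2*57608 = 3 - 115216 = -115213)
S/y = 288420/(-115213) = 288420*(-1/115213) = -288420/115213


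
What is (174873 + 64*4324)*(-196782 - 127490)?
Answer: -146444153648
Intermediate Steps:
(174873 + 64*4324)*(-196782 - 127490) = (174873 + 276736)*(-324272) = 451609*(-324272) = -146444153648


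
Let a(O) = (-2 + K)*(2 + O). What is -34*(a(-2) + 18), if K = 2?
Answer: -612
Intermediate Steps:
a(O) = 0 (a(O) = (-2 + 2)*(2 + O) = 0*(2 + O) = 0)
-34*(a(-2) + 18) = -34*(0 + 18) = -34*18 = -612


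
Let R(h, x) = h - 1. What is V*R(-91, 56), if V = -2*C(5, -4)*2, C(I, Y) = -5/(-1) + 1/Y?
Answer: 1748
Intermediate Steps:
C(I, Y) = 5 + 1/Y (C(I, Y) = -5*(-1) + 1/Y = 5 + 1/Y)
R(h, x) = -1 + h
V = -19 (V = -2*(5 + 1/(-4))*2 = -2*(5 - 1/4)*2 = -2*19/4*2 = -19/2*2 = -19)
V*R(-91, 56) = -19*(-1 - 91) = -19*(-92) = 1748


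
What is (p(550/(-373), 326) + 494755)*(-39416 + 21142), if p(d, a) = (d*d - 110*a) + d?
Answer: -1166716318236570/139129 ≈ -8.3859e+9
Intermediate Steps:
p(d, a) = d + d² - 110*a (p(d, a) = (d² - 110*a) + d = d + d² - 110*a)
(p(550/(-373), 326) + 494755)*(-39416 + 21142) = ((550/(-373) + (550/(-373))² - 110*326) + 494755)*(-39416 + 21142) = ((550*(-1/373) + (550*(-1/373))² - 35860) + 494755)*(-18274) = ((-550/373 + (-550/373)² - 35860) + 494755)*(-18274) = ((-550/373 + 302500/139129 - 35860) + 494755)*(-18274) = (-4989068590/139129 + 494755)*(-18274) = (63845699805/139129)*(-18274) = -1166716318236570/139129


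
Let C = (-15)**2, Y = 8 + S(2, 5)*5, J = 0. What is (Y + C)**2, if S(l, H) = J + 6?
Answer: 69169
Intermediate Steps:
S(l, H) = 6 (S(l, H) = 0 + 6 = 6)
Y = 38 (Y = 8 + 6*5 = 8 + 30 = 38)
C = 225
(Y + C)**2 = (38 + 225)**2 = 263**2 = 69169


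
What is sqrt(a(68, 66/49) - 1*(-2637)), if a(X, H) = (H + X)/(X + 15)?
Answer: sqrt(890430391)/581 ≈ 51.360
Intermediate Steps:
a(X, H) = (H + X)/(15 + X)
sqrt(a(68, 66/49) - 1*(-2637)) = sqrt((66/49 + 68)/(15 + 68) - 1*(-2637)) = sqrt((66*(1/49) + 68)/83 + 2637) = sqrt((66/49 + 68)/83 + 2637) = sqrt((1/83)*(3398/49) + 2637) = sqrt(3398/4067 + 2637) = sqrt(10728077/4067) = sqrt(890430391)/581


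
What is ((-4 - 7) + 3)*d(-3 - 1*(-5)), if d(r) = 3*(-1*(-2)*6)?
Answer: -288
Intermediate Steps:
d(r) = 36 (d(r) = 3*(2*6) = 3*12 = 36)
((-4 - 7) + 3)*d(-3 - 1*(-5)) = ((-4 - 7) + 3)*36 = (-11 + 3)*36 = -8*36 = -288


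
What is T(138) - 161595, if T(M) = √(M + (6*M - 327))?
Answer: -161595 + 3*√71 ≈ -1.6157e+5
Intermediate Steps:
T(M) = √(-327 + 7*M) (T(M) = √(M + (-327 + 6*M)) = √(-327 + 7*M))
T(138) - 161595 = √(-327 + 7*138) - 161595 = √(-327 + 966) - 161595 = √639 - 161595 = 3*√71 - 161595 = -161595 + 3*√71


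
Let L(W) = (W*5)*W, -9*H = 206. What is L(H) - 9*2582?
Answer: -1670098/81 ≈ -20619.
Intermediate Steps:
H = -206/9 (H = -⅑*206 = -206/9 ≈ -22.889)
L(W) = 5*W² (L(W) = (5*W)*W = 5*W²)
L(H) - 9*2582 = 5*(-206/9)² - 9*2582 = 5*(42436/81) - 23238 = 212180/81 - 23238 = -1670098/81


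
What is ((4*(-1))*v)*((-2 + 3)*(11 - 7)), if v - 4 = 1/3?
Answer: -208/3 ≈ -69.333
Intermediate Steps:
v = 13/3 (v = 4 + 1/3 = 13/3 ≈ 4.3333)
((4*(-1))*v)*((-2 + 3)*(11 - 7)) = ((4*(-1))*(13/3))*((-2 + 3)*(11 - 7)) = (-4*13/3)*(1*4) = -52/3*4 = -208/3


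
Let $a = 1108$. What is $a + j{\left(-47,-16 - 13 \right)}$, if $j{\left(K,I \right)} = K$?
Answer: $1061$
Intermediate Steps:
$a + j{\left(-47,-16 - 13 \right)} = 1108 - 47 = 1061$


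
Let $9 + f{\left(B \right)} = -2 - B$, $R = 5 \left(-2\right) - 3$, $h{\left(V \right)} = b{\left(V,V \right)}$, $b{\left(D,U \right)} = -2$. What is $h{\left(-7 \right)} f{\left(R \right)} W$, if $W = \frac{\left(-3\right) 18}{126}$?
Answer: $\frac{12}{7} \approx 1.7143$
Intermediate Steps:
$h{\left(V \right)} = -2$
$R = -13$ ($R = -10 - 3 = -13$)
$f{\left(B \right)} = -11 - B$ ($f{\left(B \right)} = -9 - \left(2 + B\right) = -11 - B$)
$W = - \frac{3}{7}$ ($W = \left(-54\right) \frac{1}{126} = - \frac{3}{7} \approx -0.42857$)
$h{\left(-7 \right)} f{\left(R \right)} W = - 2 \left(-11 - -13\right) \left(- \frac{3}{7}\right) = - 2 \left(-11 + 13\right) \left(- \frac{3}{7}\right) = \left(-2\right) 2 \left(- \frac{3}{7}\right) = \left(-4\right) \left(- \frac{3}{7}\right) = \frac{12}{7}$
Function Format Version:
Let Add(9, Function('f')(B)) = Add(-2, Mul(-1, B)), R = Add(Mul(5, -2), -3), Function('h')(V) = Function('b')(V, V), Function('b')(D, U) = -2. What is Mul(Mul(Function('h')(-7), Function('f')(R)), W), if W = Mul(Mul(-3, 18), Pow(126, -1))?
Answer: Rational(12, 7) ≈ 1.7143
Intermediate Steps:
Function('h')(V) = -2
R = -13 (R = Add(-10, -3) = -13)
Function('f')(B) = Add(-11, Mul(-1, B)) (Function('f')(B) = Add(-9, Add(-2, Mul(-1, B))) = Add(-11, Mul(-1, B)))
W = Rational(-3, 7) (W = Mul(-54, Rational(1, 126)) = Rational(-3, 7) ≈ -0.42857)
Mul(Mul(Function('h')(-7), Function('f')(R)), W) = Mul(Mul(-2, Add(-11, Mul(-1, -13))), Rational(-3, 7)) = Mul(Mul(-2, Add(-11, 13)), Rational(-3, 7)) = Mul(Mul(-2, 2), Rational(-3, 7)) = Mul(-4, Rational(-3, 7)) = Rational(12, 7)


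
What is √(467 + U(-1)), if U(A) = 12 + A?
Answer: √478 ≈ 21.863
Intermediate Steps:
√(467 + U(-1)) = √(467 + (12 - 1)) = √(467 + 11) = √478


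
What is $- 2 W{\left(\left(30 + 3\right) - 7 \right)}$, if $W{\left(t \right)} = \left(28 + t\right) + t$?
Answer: $-160$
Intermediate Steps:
$W{\left(t \right)} = 28 + 2 t$
$- 2 W{\left(\left(30 + 3\right) - 7 \right)} = - 2 \left(28 + 2 \left(\left(30 + 3\right) - 7\right)\right) = - 2 \left(28 + 2 \left(33 - 7\right)\right) = - 2 \left(28 + 2 \cdot 26\right) = - 2 \left(28 + 52\right) = \left(-2\right) 80 = -160$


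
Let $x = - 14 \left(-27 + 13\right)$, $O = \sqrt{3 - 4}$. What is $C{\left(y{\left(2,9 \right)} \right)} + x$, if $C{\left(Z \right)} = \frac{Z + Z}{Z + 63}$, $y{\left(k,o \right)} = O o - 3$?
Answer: $\frac{80142}{409} + \frac{126 i}{409} \approx 195.95 + 0.30807 i$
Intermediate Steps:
$O = i$ ($O = \sqrt{-1} = i \approx 1.0 i$)
$x = 196$ ($x = \left(-14\right) \left(-14\right) = 196$)
$y{\left(k,o \right)} = -3 + i o$ ($y{\left(k,o \right)} = i o - 3 = -3 + i o$)
$C{\left(Z \right)} = \frac{2 Z}{63 + Z}$
$C{\left(y{\left(2,9 \right)} \right)} + x = \frac{2 \left(-3 + i 9\right)}{63 - \left(3 - i 9\right)} + 196 = \frac{2 \left(-3 + 9 i\right)}{63 - \left(3 - 9 i\right)} + 196 = \frac{2 \left(-3 + 9 i\right)}{60 + 9 i} + 196 = 2 \left(-3 + 9 i\right) \frac{60 - 9 i}{3681} + 196 = \frac{2 \left(-3 + 9 i\right) \left(60 - 9 i\right)}{3681} + 196 = 196 + \frac{2 \left(-3 + 9 i\right) \left(60 - 9 i\right)}{3681}$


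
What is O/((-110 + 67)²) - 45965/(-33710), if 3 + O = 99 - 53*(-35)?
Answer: 30151499/12465958 ≈ 2.4187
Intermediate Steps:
O = 1951 (O = -3 + (99 - 53*(-35)) = -3 + (99 + 1855) = -3 + 1954 = 1951)
O/((-110 + 67)²) - 45965/(-33710) = 1951/((-110 + 67)²) - 45965/(-33710) = 1951/((-43)²) - 45965*(-1/33710) = 1951/1849 + 9193/6742 = 30151499/12465958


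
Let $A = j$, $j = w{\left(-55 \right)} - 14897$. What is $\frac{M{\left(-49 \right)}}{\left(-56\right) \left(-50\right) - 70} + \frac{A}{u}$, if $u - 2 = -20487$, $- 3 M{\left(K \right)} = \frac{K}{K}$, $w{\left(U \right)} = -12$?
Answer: $\frac{287257}{394758} \approx 0.72768$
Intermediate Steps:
$M{\left(K \right)} = - \frac{1}{3}$ ($M{\left(K \right)} = - \frac{K \frac{1}{K}}{3} = \left(- \frac{1}{3}\right) 1 = - \frac{1}{3}$)
$u = -20485$ ($u = 2 - 20487 = -20485$)
$j = -14909$ ($j = -12 - 14897 = -14909$)
$A = -14909$
$\frac{M{\left(-49 \right)}}{\left(-56\right) \left(-50\right) - 70} + \frac{A}{u} = - \frac{1}{3 \left(\left(-56\right) \left(-50\right) - 70\right)} - \frac{14909}{-20485} = - \frac{1}{3 \left(2800 - 70\right)} - - \frac{877}{1205} = - \frac{1}{3 \cdot 2730} + \frac{877}{1205} = \left(- \frac{1}{3}\right) \frac{1}{2730} + \frac{877}{1205} = - \frac{1}{8190} + \frac{877}{1205} = \frac{287257}{394758}$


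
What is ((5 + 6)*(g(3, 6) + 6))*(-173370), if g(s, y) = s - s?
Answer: -11442420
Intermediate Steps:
g(s, y) = 0
((5 + 6)*(g(3, 6) + 6))*(-173370) = ((5 + 6)*(0 + 6))*(-173370) = (11*6)*(-173370) = 66*(-173370) = -11442420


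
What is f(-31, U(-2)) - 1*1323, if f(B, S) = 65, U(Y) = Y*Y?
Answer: -1258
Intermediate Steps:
U(Y) = Y²
f(-31, U(-2)) - 1*1323 = 65 - 1*1323 = 65 - 1323 = -1258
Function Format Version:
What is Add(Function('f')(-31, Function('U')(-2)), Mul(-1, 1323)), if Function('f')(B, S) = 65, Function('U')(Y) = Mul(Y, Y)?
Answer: -1258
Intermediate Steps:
Function('U')(Y) = Pow(Y, 2)
Add(Function('f')(-31, Function('U')(-2)), Mul(-1, 1323)) = Add(65, Mul(-1, 1323)) = Add(65, -1323) = -1258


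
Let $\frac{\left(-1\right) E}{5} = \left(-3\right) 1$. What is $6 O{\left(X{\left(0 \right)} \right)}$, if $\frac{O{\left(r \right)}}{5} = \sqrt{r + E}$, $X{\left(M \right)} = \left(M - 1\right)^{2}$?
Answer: $120$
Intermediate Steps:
$X{\left(M \right)} = \left(-1 + M\right)^{2}$
$E = 15$ ($E = - 5 \left(\left(-3\right) 1\right) = \left(-5\right) \left(-3\right) = 15$)
$O{\left(r \right)} = 5 \sqrt{15 + r}$ ($O{\left(r \right)} = 5 \sqrt{r + 15} = 5 \sqrt{15 + r}$)
$6 O{\left(X{\left(0 \right)} \right)} = 6 \cdot 5 \sqrt{15 + \left(-1 + 0\right)^{2}} = 6 \cdot 5 \sqrt{15 + \left(-1\right)^{2}} = 6 \cdot 5 \sqrt{15 + 1} = 6 \cdot 5 \sqrt{16} = 6 \cdot 5 \cdot 4 = 6 \cdot 20 = 120$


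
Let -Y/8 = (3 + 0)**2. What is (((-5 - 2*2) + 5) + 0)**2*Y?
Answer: -1152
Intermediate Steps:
Y = -72 (Y = -8*(3 + 0)**2 = -8*3**2 = -8*9 = -72)
(((-5 - 2*2) + 5) + 0)**2*Y = (((-5 - 2*2) + 5) + 0)**2*(-72) = (((-5 - 4) + 5) + 0)**2*(-72) = ((-9 + 5) + 0)**2*(-72) = (-4 + 0)**2*(-72) = (-4)**2*(-72) = 16*(-72) = -1152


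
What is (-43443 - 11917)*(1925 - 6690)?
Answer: 263790400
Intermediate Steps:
(-43443 - 11917)*(1925 - 6690) = -55360*(-4765) = 263790400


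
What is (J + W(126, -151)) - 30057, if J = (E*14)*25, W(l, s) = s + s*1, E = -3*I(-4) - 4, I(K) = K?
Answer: -27559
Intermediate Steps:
E = 8 (E = -3*(-4) - 4 = 12 - 4 = 8)
W(l, s) = 2*s (W(l, s) = s + s = 2*s)
J = 2800 (J = (8*14)*25 = 112*25 = 2800)
(J + W(126, -151)) - 30057 = (2800 + 2*(-151)) - 30057 = (2800 - 302) - 30057 = 2498 - 30057 = -27559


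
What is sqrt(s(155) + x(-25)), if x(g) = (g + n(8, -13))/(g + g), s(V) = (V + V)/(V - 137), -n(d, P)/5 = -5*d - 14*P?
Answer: 13*sqrt(170)/30 ≈ 5.6500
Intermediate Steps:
n(d, P) = 25*d + 70*P (n(d, P) = -5*(-5*d - 14*P) = -5*(-14*P - 5*d) = 25*d + 70*P)
s(V) = 2*V/(-137 + V) (s(V) = (2*V)/(-137 + V) = 2*V/(-137 + V))
x(g) = (-710 + g)/(2*g) (x(g) = (g + (25*8 + 70*(-13)))/(g + g) = (g + (200 - 910))/((2*g)) = (g - 710)*(1/(2*g)) = (-710 + g)*(1/(2*g)) = (-710 + g)/(2*g))
sqrt(s(155) + x(-25)) = sqrt(2*155/(-137 + 155) + (1/2)*(-710 - 25)/(-25)) = sqrt(2*155/18 + (1/2)*(-1/25)*(-735)) = sqrt(2*155*(1/18) + 147/10) = sqrt(155/9 + 147/10) = sqrt(2873/90) = 13*sqrt(170)/30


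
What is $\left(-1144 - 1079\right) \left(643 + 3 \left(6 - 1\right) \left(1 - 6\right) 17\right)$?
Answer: $1404936$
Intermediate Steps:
$\left(-1144 - 1079\right) \left(643 + 3 \left(6 - 1\right) \left(1 - 6\right) 17\right) = - 2223 \left(643 + 3 \cdot 5 \left(-5\right) 17\right) = - 2223 \left(643 + 3 \left(-25\right) 17\right) = - 2223 \left(643 - 1275\right) = \left(-2223\right) \left(-632\right) = 1404936$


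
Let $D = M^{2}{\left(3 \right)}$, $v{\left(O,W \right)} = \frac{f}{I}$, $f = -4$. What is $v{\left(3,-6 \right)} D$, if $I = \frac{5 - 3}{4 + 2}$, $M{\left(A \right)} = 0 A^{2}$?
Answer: $0$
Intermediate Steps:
$M{\left(A \right)} = 0$
$I = \frac{1}{3}$ ($I = \frac{2}{6} = 2 \cdot \frac{1}{6} = \frac{1}{3} \approx 0.33333$)
$v{\left(O,W \right)} = -12$ ($v{\left(O,W \right)} = - 4 \frac{1}{\frac{1}{3}} = \left(-4\right) 3 = -12$)
$D = 0$ ($D = 0^{2} = 0$)
$v{\left(3,-6 \right)} D = \left(-12\right) 0 = 0$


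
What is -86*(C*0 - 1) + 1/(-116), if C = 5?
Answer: 9975/116 ≈ 85.991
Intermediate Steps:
-86*(C*0 - 1) + 1/(-116) = -86*(5*0 - 1) + 1/(-116) = -86*(0 - 1) - 1/116 = -86*(-1) - 1/116 = 86 - 1/116 = 9975/116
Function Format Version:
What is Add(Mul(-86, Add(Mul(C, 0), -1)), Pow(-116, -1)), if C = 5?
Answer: Rational(9975, 116) ≈ 85.991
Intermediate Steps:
Add(Mul(-86, Add(Mul(C, 0), -1)), Pow(-116, -1)) = Add(Mul(-86, Add(Mul(5, 0), -1)), Pow(-116, -1)) = Add(Mul(-86, Add(0, -1)), Rational(-1, 116)) = Add(Mul(-86, -1), Rational(-1, 116)) = Add(86, Rational(-1, 116)) = Rational(9975, 116)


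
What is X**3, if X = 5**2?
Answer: 15625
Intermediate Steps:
X = 25
X**3 = 25**3 = 15625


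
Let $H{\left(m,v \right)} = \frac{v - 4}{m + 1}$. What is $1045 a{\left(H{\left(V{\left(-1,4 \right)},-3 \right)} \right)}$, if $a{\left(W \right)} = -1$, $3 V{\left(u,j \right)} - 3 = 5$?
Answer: $-1045$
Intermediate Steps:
$V{\left(u,j \right)} = \frac{8}{3}$ ($V{\left(u,j \right)} = 1 + \frac{1}{3} \cdot 5 = 1 + \frac{5}{3} = \frac{8}{3}$)
$H{\left(m,v \right)} = \frac{-4 + v}{1 + m}$
$1045 a{\left(H{\left(V{\left(-1,4 \right)},-3 \right)} \right)} = 1045 \left(-1\right) = -1045$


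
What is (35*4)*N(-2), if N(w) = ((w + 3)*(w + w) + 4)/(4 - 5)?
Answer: 0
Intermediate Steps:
N(w) = -4 - 2*w*(3 + w) (N(w) = ((3 + w)*(2*w) + 4)/(-1) = (2*w*(3 + w) + 4)*(-1) = (4 + 2*w*(3 + w))*(-1) = -4 - 2*w*(3 + w))
(35*4)*N(-2) = (35*4)*(-4 - 6*(-2) - 2*(-2)**2) = 140*(-4 + 12 - 2*4) = 140*(-4 + 12 - 8) = 140*0 = 0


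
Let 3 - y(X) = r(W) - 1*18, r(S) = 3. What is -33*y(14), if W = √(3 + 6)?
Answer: -594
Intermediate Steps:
W = 3 (W = √9 = 3)
y(X) = 18 (y(X) = 3 - (3 - 1*18) = 3 - (3 - 18) = 3 - 1*(-15) = 3 + 15 = 18)
-33*y(14) = -33*18 = -594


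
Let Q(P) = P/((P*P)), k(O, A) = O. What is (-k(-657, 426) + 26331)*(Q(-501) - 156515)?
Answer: -705412487936/167 ≈ -4.2240e+9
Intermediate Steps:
Q(P) = 1/P (Q(P) = P/(P**2) = P/P**2 = 1/P)
(-k(-657, 426) + 26331)*(Q(-501) - 156515) = (-1*(-657) + 26331)*(1/(-501) - 156515) = (657 + 26331)*(-1/501 - 156515) = 26988*(-78414016/501) = -705412487936/167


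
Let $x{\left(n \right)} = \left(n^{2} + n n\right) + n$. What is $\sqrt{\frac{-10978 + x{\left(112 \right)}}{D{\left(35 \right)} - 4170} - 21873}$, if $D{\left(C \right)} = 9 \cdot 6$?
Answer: $\frac{i \sqrt{1890913290}}{294} \approx 147.91 i$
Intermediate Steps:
$x{\left(n \right)} = n + 2 n^{2}$ ($x{\left(n \right)} = \left(n^{2} + n^{2}\right) + n = 2 n^{2} + n = n + 2 n^{2}$)
$D{\left(C \right)} = 54$
$\sqrt{\frac{-10978 + x{\left(112 \right)}}{D{\left(35 \right)} - 4170} - 21873} = \sqrt{\frac{-10978 + 112 \left(1 + 2 \cdot 112\right)}{54 - 4170} - 21873} = \sqrt{\frac{-10978 + 112 \left(1 + 224\right)}{-4116} - 21873} = \sqrt{\left(-10978 + 112 \cdot 225\right) \left(- \frac{1}{4116}\right) - 21873} = \sqrt{\left(-10978 + 25200\right) \left(- \frac{1}{4116}\right) - 21873} = \sqrt{14222 \left(- \frac{1}{4116}\right) - 21873} = \sqrt{- \frac{7111}{2058} - 21873} = \sqrt{- \frac{45021745}{2058}} = \frac{i \sqrt{1890913290}}{294}$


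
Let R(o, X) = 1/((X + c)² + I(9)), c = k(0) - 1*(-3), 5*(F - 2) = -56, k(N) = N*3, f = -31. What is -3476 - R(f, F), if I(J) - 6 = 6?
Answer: -4383261/1261 ≈ -3476.0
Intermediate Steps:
k(N) = 3*N
F = -46/5 (F = 2 + (⅕)*(-56) = 2 - 56/5 = -46/5 ≈ -9.2000)
c = 3 (c = 3*0 - 1*(-3) = 0 + 3 = 3)
I(J) = 12 (I(J) = 6 + 6 = 12)
R(o, X) = 1/(12 + (3 + X)²) (R(o, X) = 1/((X + 3)² + 12) = 1/((3 + X)² + 12) = 1/(12 + (3 + X)²))
-3476 - R(f, F) = -3476 - 1/(12 + (3 - 46/5)²) = -3476 - 1/(12 + (-31/5)²) = -3476 - 1/(12 + 961/25) = -3476 - 1/1261/25 = -3476 - 1*25/1261 = -3476 - 25/1261 = -4383261/1261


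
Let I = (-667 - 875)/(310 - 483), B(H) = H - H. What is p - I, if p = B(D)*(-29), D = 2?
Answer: -1542/173 ≈ -8.9133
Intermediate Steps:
B(H) = 0
I = 1542/173 (I = -1542/(-173) = -1542*(-1/173) = 1542/173 ≈ 8.9133)
p = 0 (p = 0*(-29) = 0)
p - I = 0 - 1*1542/173 = 0 - 1542/173 = -1542/173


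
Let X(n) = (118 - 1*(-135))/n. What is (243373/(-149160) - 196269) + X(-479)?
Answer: -14023111168307/71447640 ≈ -1.9627e+5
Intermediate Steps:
X(n) = 253/n (X(n) = (118 + 135)/n = 253/n)
(243373/(-149160) - 196269) + X(-479) = (243373/(-149160) - 196269) + 253/(-479) = (243373*(-1/149160) - 196269) + 253*(-1/479) = (-243373/149160 - 196269) - 253/479 = -29275727413/149160 - 253/479 = -14023111168307/71447640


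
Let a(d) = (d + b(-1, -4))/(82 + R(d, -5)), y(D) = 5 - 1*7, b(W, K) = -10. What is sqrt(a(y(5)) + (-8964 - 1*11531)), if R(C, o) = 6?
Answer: I*sqrt(9919646)/22 ≈ 143.16*I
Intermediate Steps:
y(D) = -2 (y(D) = 5 - 7 = -2)
a(d) = -5/44 + d/88 (a(d) = (d - 10)/(82 + 6) = (-10 + d)/88 = (-10 + d)*(1/88) = -5/44 + d/88)
sqrt(a(y(5)) + (-8964 - 1*11531)) = sqrt((-5/44 + (1/88)*(-2)) + (-8964 - 1*11531)) = sqrt((-5/44 - 1/44) + (-8964 - 11531)) = sqrt(-3/22 - 20495) = sqrt(-450893/22) = I*sqrt(9919646)/22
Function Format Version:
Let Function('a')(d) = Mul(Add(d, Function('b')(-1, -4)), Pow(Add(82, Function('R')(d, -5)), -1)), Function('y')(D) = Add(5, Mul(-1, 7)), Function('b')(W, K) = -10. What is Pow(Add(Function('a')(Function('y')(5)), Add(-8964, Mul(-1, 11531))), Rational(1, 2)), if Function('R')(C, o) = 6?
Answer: Mul(Rational(1, 22), I, Pow(9919646, Rational(1, 2))) ≈ Mul(143.16, I)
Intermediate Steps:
Function('y')(D) = -2 (Function('y')(D) = Add(5, -7) = -2)
Function('a')(d) = Add(Rational(-5, 44), Mul(Rational(1, 88), d)) (Function('a')(d) = Mul(Add(d, -10), Pow(Add(82, 6), -1)) = Mul(Add(-10, d), Pow(88, -1)) = Mul(Add(-10, d), Rational(1, 88)) = Add(Rational(-5, 44), Mul(Rational(1, 88), d)))
Pow(Add(Function('a')(Function('y')(5)), Add(-8964, Mul(-1, 11531))), Rational(1, 2)) = Pow(Add(Add(Rational(-5, 44), Mul(Rational(1, 88), -2)), Add(-8964, Mul(-1, 11531))), Rational(1, 2)) = Pow(Add(Add(Rational(-5, 44), Rational(-1, 44)), Add(-8964, -11531)), Rational(1, 2)) = Pow(Add(Rational(-3, 22), -20495), Rational(1, 2)) = Pow(Rational(-450893, 22), Rational(1, 2)) = Mul(Rational(1, 22), I, Pow(9919646, Rational(1, 2)))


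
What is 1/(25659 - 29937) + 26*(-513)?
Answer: -57059965/4278 ≈ -13338.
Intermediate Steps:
1/(25659 - 29937) + 26*(-513) = 1/(-4278) - 13338 = -1/4278 - 13338 = -57059965/4278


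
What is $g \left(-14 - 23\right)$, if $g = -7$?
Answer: $259$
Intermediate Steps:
$g \left(-14 - 23\right) = - 7 \left(-14 - 23\right) = \left(-7\right) \left(-37\right) = 259$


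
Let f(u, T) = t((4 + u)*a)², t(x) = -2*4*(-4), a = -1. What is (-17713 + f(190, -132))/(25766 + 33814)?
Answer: -5563/19860 ≈ -0.28011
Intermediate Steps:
t(x) = 32 (t(x) = -8*(-4) = 32)
f(u, T) = 1024 (f(u, T) = 32² = 1024)
(-17713 + f(190, -132))/(25766 + 33814) = (-17713 + 1024)/(25766 + 33814) = -16689/59580 = -16689*1/59580 = -5563/19860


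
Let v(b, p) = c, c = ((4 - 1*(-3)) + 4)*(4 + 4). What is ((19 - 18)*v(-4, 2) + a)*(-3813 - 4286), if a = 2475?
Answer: -20757737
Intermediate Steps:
c = 88 (c = ((4 + 3) + 4)*8 = (7 + 4)*8 = 11*8 = 88)
v(b, p) = 88
((19 - 18)*v(-4, 2) + a)*(-3813 - 4286) = ((19 - 18)*88 + 2475)*(-3813 - 4286) = (1*88 + 2475)*(-8099) = (88 + 2475)*(-8099) = 2563*(-8099) = -20757737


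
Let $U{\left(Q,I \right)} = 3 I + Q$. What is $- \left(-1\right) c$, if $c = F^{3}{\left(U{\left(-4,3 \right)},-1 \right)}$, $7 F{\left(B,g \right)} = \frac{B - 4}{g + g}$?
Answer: $- \frac{1}{2744} \approx -0.00036443$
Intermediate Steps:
$U{\left(Q,I \right)} = Q + 3 I$
$F{\left(B,g \right)} = \frac{-4 + B}{14 g}$ ($F{\left(B,g \right)} = \frac{\left(B - 4\right) \frac{1}{g + g}}{7} = \frac{\left(-4 + B\right) \frac{1}{2 g}}{7} = \frac{\frac{1}{2} \frac{1}{g} \left(-4 + B\right)}{7} = \frac{-4 + B}{14 g}$)
$c = - \frac{1}{2744}$ ($c = \left(\frac{-4 + \left(-4 + 3 \cdot 3\right)}{14 \left(-1\right)}\right)^{3} = \left(\frac{1}{14} \left(-1\right) \left(-4 + \left(-4 + 9\right)\right)\right)^{3} = \left(\frac{1}{14} \left(-1\right) \left(-4 + 5\right)\right)^{3} = \left(\frac{1}{14} \left(-1\right) 1\right)^{3} = \left(- \frac{1}{14}\right)^{3} = - \frac{1}{2744} \approx -0.00036443$)
$- \left(-1\right) c = - \frac{\left(-1\right) \left(-1\right)}{2744} = \left(-1\right) \frac{1}{2744} = - \frac{1}{2744}$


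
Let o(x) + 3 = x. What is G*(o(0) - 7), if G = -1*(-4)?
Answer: -40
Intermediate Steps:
G = 4
o(x) = -3 + x
G*(o(0) - 7) = 4*((-3 + 0) - 7) = 4*(-3 - 7) = 4*(-10) = -40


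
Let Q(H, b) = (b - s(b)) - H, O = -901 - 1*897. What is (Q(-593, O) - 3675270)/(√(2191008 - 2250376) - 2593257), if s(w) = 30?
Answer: 560830725105/395587172201 + 432530*I*√14842/395587172201 ≈ 1.4177 + 0.0001332*I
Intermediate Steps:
O = -1798 (O = -901 - 897 = -1798)
Q(H, b) = -30 + b - H (Q(H, b) = (b - 1*30) - H = (b - 30) - H = (-30 + b) - H = -30 + b - H)
(Q(-593, O) - 3675270)/(√(2191008 - 2250376) - 2593257) = ((-30 - 1798 - 1*(-593)) - 3675270)/(√(2191008 - 2250376) - 2593257) = ((-30 - 1798 + 593) - 3675270)/(√(-59368) - 2593257) = (-1235 - 3675270)/(2*I*√14842 - 2593257) = -3676505/(-2593257 + 2*I*√14842)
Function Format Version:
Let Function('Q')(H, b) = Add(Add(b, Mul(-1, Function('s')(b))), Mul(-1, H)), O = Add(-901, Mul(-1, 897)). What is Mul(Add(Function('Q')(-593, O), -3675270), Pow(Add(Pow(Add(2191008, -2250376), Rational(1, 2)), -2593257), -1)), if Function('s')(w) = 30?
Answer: Add(Rational(560830725105, 395587172201), Mul(Rational(432530, 395587172201), I, Pow(14842, Rational(1, 2)))) ≈ Add(1.4177, Mul(0.00013320, I))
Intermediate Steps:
O = -1798 (O = Add(-901, -897) = -1798)
Function('Q')(H, b) = Add(-30, b, Mul(-1, H)) (Function('Q')(H, b) = Add(Add(b, Mul(-1, 30)), Mul(-1, H)) = Add(Add(b, -30), Mul(-1, H)) = Add(Add(-30, b), Mul(-1, H)) = Add(-30, b, Mul(-1, H)))
Mul(Add(Function('Q')(-593, O), -3675270), Pow(Add(Pow(Add(2191008, -2250376), Rational(1, 2)), -2593257), -1)) = Mul(Add(Add(-30, -1798, Mul(-1, -593)), -3675270), Pow(Add(Pow(Add(2191008, -2250376), Rational(1, 2)), -2593257), -1)) = Mul(Add(Add(-30, -1798, 593), -3675270), Pow(Add(Pow(-59368, Rational(1, 2)), -2593257), -1)) = Mul(Add(-1235, -3675270), Pow(Add(Mul(2, I, Pow(14842, Rational(1, 2))), -2593257), -1)) = Mul(-3676505, Pow(Add(-2593257, Mul(2, I, Pow(14842, Rational(1, 2)))), -1))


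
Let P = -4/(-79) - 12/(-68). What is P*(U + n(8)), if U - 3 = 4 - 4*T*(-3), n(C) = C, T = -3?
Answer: -6405/1343 ≈ -4.7692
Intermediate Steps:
P = 305/1343 (P = -4*(-1/79) - 12*(-1/68) = 4/79 + 3/17 = 305/1343 ≈ 0.22710)
U = -29 (U = 3 + (4 - (-12)*(-3)) = 3 + (4 - 4*9) = 3 + (4 - 36) = 3 - 32 = -29)
P*(U + n(8)) = 305*(-29 + 8)/1343 = (305/1343)*(-21) = -6405/1343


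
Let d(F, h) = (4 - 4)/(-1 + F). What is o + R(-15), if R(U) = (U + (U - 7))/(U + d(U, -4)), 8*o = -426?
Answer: -3047/60 ≈ -50.783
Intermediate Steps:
o = -213/4 (o = (1/8)*(-426) = -213/4 ≈ -53.250)
d(F, h) = 0 (d(F, h) = 0/(-1 + F) = 0)
R(U) = (-7 + 2*U)/U (R(U) = (U + (U - 7))/(U + 0) = (U + (-7 + U))/U = (-7 + 2*U)/U)
o + R(-15) = -213/4 + (2 - 7/(-15)) = -213/4 + (2 - 7*(-1/15)) = -213/4 + (2 + 7/15) = -213/4 + 37/15 = -3047/60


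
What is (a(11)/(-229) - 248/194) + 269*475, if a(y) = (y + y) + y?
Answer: 2838234478/22213 ≈ 1.2777e+5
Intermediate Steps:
a(y) = 3*y (a(y) = 2*y + y = 3*y)
(a(11)/(-229) - 248/194) + 269*475 = ((3*11)/(-229) - 248/194) + 269*475 = (33*(-1/229) - 248*1/194) + 127775 = (-33/229 - 124/97) + 127775 = -31597/22213 + 127775 = 2838234478/22213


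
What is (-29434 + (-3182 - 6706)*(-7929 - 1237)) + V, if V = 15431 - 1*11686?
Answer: 90607719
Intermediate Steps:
V = 3745 (V = 15431 - 11686 = 3745)
(-29434 + (-3182 - 6706)*(-7929 - 1237)) + V = (-29434 + (-3182 - 6706)*(-7929 - 1237)) + 3745 = (-29434 - 9888*(-9166)) + 3745 = (-29434 + 90633408) + 3745 = 90603974 + 3745 = 90607719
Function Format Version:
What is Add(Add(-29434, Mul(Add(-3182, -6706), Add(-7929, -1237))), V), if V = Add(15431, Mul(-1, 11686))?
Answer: 90607719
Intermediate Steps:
V = 3745 (V = Add(15431, -11686) = 3745)
Add(Add(-29434, Mul(Add(-3182, -6706), Add(-7929, -1237))), V) = Add(Add(-29434, Mul(Add(-3182, -6706), Add(-7929, -1237))), 3745) = Add(Add(-29434, Mul(-9888, -9166)), 3745) = Add(Add(-29434, 90633408), 3745) = Add(90603974, 3745) = 90607719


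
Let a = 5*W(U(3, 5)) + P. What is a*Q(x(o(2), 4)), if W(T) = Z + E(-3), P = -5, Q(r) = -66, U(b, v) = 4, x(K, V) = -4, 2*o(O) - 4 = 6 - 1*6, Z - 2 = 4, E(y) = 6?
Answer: -3630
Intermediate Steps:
Z = 6 (Z = 2 + 4 = 6)
o(O) = 2 (o(O) = 2 + (6 - 1*6)/2 = 2 + (6 - 6)/2 = 2 + (½)*0 = 2 + 0 = 2)
W(T) = 12 (W(T) = 6 + 6 = 12)
a = 55 (a = 5*12 - 5 = 60 - 5 = 55)
a*Q(x(o(2), 4)) = 55*(-66) = -3630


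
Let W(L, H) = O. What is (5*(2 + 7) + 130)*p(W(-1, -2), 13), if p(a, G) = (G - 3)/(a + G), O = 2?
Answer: 350/3 ≈ 116.67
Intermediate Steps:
W(L, H) = 2
p(a, G) = (-3 + G)/(G + a)
(5*(2 + 7) + 130)*p(W(-1, -2), 13) = (5*(2 + 7) + 130)*((-3 + 13)/(13 + 2)) = (5*9 + 130)*(10/15) = (45 + 130)*((1/15)*10) = 175*(⅔) = 350/3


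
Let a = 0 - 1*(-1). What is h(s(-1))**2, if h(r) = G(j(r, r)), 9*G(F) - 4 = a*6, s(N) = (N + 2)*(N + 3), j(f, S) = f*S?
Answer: 100/81 ≈ 1.2346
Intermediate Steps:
j(f, S) = S*f
a = 1 (a = 0 + 1 = 1)
s(N) = (2 + N)*(3 + N)
G(F) = 10/9 (G(F) = 4/9 + (1*6)/9 = 4/9 + (1/9)*6 = 4/9 + 2/3 = 10/9)
h(r) = 10/9
h(s(-1))**2 = (10/9)**2 = 100/81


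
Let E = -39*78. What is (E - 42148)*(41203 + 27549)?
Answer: -3106902880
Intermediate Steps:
E = -3042
(E - 42148)*(41203 + 27549) = (-3042 - 42148)*(41203 + 27549) = -45190*68752 = -3106902880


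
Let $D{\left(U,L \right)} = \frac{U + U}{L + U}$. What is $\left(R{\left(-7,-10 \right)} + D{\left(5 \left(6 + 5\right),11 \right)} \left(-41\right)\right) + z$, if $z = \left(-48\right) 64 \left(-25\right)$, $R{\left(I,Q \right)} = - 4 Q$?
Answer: $\frac{230315}{3} \approx 76772.0$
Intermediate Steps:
$z = 76800$ ($z = \left(-3072\right) \left(-25\right) = 76800$)
$D{\left(U,L \right)} = \frac{2 U}{L + U}$
$\left(R{\left(-7,-10 \right)} + D{\left(5 \left(6 + 5\right),11 \right)} \left(-41\right)\right) + z = \left(\left(-4\right) \left(-10\right) + \frac{2 \cdot 5 \left(6 + 5\right)}{11 + 5 \left(6 + 5\right)} \left(-41\right)\right) + 76800 = \left(40 + \frac{2 \cdot 5 \cdot 11}{11 + 5 \cdot 11} \left(-41\right)\right) + 76800 = \left(40 + 2 \cdot 55 \frac{1}{11 + 55} \left(-41\right)\right) + 76800 = \left(40 + 2 \cdot 55 \cdot \frac{1}{66} \left(-41\right)\right) + 76800 = \left(40 + \frac{5}{3} \left(-41\right)\right) + 76800 = \left(40 - \frac{205}{3}\right) + 76800 = - \frac{85}{3} + 76800 = \frac{230315}{3}$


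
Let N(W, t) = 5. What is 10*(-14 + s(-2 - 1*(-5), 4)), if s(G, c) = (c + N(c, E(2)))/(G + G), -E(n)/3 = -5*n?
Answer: -125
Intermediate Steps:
E(n) = 15*n (E(n) = -(-15)*n = 15*n)
s(G, c) = (5 + c)/(2*G) (s(G, c) = (c + 5)/(G + G) = (5 + c)/((2*G)) = (5 + c)*(1/(2*G)) = (5 + c)/(2*G))
10*(-14 + s(-2 - 1*(-5), 4)) = 10*(-14 + (5 + 4)/(2*(-2 - 1*(-5)))) = 10*(-14 + (1/2)*9/(-2 + 5)) = 10*(-14 + (1/2)*9/3) = 10*(-14 + (1/2)*(1/3)*9) = 10*(-14 + 3/2) = 10*(-25/2) = -125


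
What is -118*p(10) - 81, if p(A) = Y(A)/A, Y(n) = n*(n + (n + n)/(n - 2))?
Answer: -1556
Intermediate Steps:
Y(n) = n*(n + 2*n/(-2 + n)) (Y(n) = n*(n + (2*n)/(-2 + n)) = n*(n + 2*n/(-2 + n)))
p(A) = A²/(-2 + A) (p(A) = (A³/(-2 + A))/A = A²/(-2 + A))
-118*p(10) - 81 = -118*10²/(-2 + 10) - 81 = -11800/8 - 81 = -118*25/2 - 81 = -1475 - 81 = -1556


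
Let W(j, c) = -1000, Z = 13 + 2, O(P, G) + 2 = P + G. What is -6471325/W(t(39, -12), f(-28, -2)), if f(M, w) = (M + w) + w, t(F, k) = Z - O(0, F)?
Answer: 258853/40 ≈ 6471.3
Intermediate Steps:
O(P, G) = -2 + G + P (O(P, G) = -2 + (P + G) = -2 + (G + P) = -2 + G + P)
Z = 15
t(F, k) = 17 - F (t(F, k) = 15 - (-2 + F + 0) = 15 - (-2 + F) = 15 + (2 - F) = 17 - F)
f(M, w) = M + 2*w
-6471325/W(t(39, -12), f(-28, -2)) = -6471325/(-1000) = -6471325*(-1/1000) = 258853/40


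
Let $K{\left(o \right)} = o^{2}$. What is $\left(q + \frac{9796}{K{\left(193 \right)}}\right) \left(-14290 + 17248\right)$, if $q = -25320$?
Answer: $- \frac{2789792986872}{37249} \approx -7.4896 \cdot 10^{7}$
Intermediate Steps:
$\left(q + \frac{9796}{K{\left(193 \right)}}\right) \left(-14290 + 17248\right) = \left(-25320 + \frac{9796}{193^{2}}\right) \left(-14290 + 17248\right) = \left(-25320 + \frac{9796}{37249}\right) 2958 = \left(- \frac{943134884}{37249}\right) 2958 = - \frac{2789792986872}{37249}$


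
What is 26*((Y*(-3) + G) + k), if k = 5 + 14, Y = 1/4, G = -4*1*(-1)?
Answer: 1157/2 ≈ 578.50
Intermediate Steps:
G = 4 (G = -4*(-1) = 4)
Y = 1/4 ≈ 0.25000
k = 19
26*((Y*(-3) + G) + k) = 26*(((1/4)*(-3) + 4) + 19) = 26*((-3/4 + 4) + 19) = 26*(13/4 + 19) = 26*(89/4) = 1157/2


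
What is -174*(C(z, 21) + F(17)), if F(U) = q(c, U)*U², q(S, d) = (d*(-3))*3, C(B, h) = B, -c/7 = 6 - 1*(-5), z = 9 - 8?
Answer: 7693584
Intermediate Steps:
z = 1
c = -77 (c = -7*(6 - 1*(-5)) = -7*(6 + 5) = -7*11 = -77)
q(S, d) = -9*d (q(S, d) = -3*d*3 = -9*d)
F(U) = -9*U³ (F(U) = (-9*U)*U² = -9*U³)
-174*(C(z, 21) + F(17)) = -174*(1 - 9*17³) = -174*(1 - 9*4913) = -174*(1 - 44217) = -174*(-44216) = 7693584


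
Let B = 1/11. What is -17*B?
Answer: -17/11 ≈ -1.5455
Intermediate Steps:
B = 1/11 ≈ 0.090909
-17*B = -17*1/11 = -17/11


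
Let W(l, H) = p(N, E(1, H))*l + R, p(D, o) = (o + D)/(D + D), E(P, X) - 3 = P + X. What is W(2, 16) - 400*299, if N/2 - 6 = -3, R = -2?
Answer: -358793/3 ≈ -1.1960e+5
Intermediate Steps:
E(P, X) = 3 + P + X (E(P, X) = 3 + (P + X) = 3 + P + X)
N = 6 (N = 12 + 2*(-3) = 12 - 6 = 6)
p(D, o) = (D + o)/(2*D) (p(D, o) = (D + o)/((2*D)) = (D + o)*(1/(2*D)) = (D + o)/(2*D))
W(l, H) = -2 + l*(⅚ + H/12) (W(l, H) = ((½)*(6 + (3 + 1 + H))/6)*l - 2 = ((½)*(⅙)*(6 + (4 + H)))*l - 2 = ((½)*(⅙)*(10 + H))*l - 2 = (⅚ + H/12)*l - 2 = l*(⅚ + H/12) - 2 = -2 + l*(⅚ + H/12))
W(2, 16) - 400*299 = (-2 + (1/12)*2*(10 + 16)) - 400*299 = (-2 + (1/12)*2*26) - 119600 = (-2 + 13/3) - 119600 = 7/3 - 119600 = -358793/3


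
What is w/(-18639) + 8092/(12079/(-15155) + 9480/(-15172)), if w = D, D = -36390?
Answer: -2888996390188730/507807110361 ≈ -5689.2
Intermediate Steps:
w = -36390
w/(-18639) + 8092/(12079/(-15155) + 9480/(-15172)) = -36390/(-18639) + 8092/(12079/(-15155) + 9480/(-15172)) = -36390*(-1/18639) + 8092/(12079*(-1/15155) + 9480*(-1/15172)) = 12130/6213 + 8092/(-12079/15155 - 2370/3793) = 12130/6213 + 8092/(-81732997/57482915) = 12130/6213 + 8092*(-57482915/81732997) = 12130/6213 - 465151748180/81732997 = -2888996390188730/507807110361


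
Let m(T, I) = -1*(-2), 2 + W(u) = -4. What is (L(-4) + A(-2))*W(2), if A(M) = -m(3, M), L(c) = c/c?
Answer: 6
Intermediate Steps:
W(u) = -6 (W(u) = -2 - 4 = -6)
m(T, I) = 2
L(c) = 1
A(M) = -2 (A(M) = -1*2 = -2)
(L(-4) + A(-2))*W(2) = (1 - 2)*(-6) = -1*(-6) = 6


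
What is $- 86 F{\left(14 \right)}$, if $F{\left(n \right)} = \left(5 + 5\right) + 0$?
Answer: $-860$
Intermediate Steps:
$F{\left(n \right)} = 10$ ($F{\left(n \right)} = 10 + 0 = 10$)
$- 86 F{\left(14 \right)} = \left(-86\right) 10 = -860$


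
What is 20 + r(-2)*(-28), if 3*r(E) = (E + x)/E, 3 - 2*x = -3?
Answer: 74/3 ≈ 24.667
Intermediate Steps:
x = 3 (x = 3/2 - 1/2*(-3) = 3/2 + 3/2 = 3)
r(E) = (3 + E)/(3*E) (r(E) = ((E + 3)/E)/3 = ((3 + E)/E)/3 = (3 + E)/(3*E))
20 + r(-2)*(-28) = 20 + ((1/3)*(3 - 2)/(-2))*(-28) = 20 + ((1/3)*(-1/2)*1)*(-28) = 20 - 1/6*(-28) = 20 + 14/3 = 74/3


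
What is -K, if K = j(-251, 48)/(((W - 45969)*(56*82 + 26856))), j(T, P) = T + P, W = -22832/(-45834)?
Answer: -4652151/33129215017336 ≈ -1.4042e-7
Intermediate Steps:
W = 11416/22917 (W = -22832*(-1/45834) = 11416/22917 ≈ 0.49815)
j(T, P) = P + T
K = 4652151/33129215017336 (K = (48 - 251)/(((11416/22917 - 45969)*(56*82 + 26856))) = -203*(-22917/(1053460157*(4592 + 26856))) = -203/((-1053460157/22917*31448)) = -203/(-33129215017336/22917) = -203*(-22917/33129215017336) = 4652151/33129215017336 ≈ 1.4042e-7)
-K = -1*4652151/33129215017336 = -4652151/33129215017336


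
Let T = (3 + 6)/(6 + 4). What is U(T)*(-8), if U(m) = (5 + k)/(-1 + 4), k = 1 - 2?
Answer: -32/3 ≈ -10.667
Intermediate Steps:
k = -1
T = 9/10 ≈ 0.90000
U(m) = 4/3 (U(m) = (5 - 1)/(-1 + 4) = 4/3)
U(T)*(-8) = (4/3)*(-8) = -32/3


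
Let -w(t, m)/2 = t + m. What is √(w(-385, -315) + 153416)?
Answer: 8*√2419 ≈ 393.47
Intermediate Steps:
w(t, m) = -2*m - 2*t (w(t, m) = -2*(t + m) = -2*(m + t) = -2*m - 2*t)
√(w(-385, -315) + 153416) = √((-2*(-315) - 2*(-385)) + 153416) = √((630 + 770) + 153416) = √(1400 + 153416) = √154816 = 8*√2419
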